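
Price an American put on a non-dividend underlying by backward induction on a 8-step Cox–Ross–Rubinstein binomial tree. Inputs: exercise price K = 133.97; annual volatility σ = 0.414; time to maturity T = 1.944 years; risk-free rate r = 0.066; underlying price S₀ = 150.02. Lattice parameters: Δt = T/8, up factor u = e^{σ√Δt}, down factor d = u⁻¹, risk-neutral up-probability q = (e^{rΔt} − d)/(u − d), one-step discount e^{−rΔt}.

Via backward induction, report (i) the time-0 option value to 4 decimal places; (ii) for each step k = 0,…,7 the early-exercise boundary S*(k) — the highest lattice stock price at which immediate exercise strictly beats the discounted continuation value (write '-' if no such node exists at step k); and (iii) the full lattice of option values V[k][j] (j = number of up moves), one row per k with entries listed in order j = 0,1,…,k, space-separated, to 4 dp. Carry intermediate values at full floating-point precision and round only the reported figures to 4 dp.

Δt=0.24300, u=1.22640, d=0.81540, q=0.48849, disc=e^(-rΔt)=0.98409
k=8 terminal: V=max(K-S,0) → 104.6545 89.8779 67.6532 34.2261 0.0000 0.0000 0.0000 0.0000 0.0000
k=7: j=0 S=35.9525 intr=98.0175 cont=95.8860 V=98.0175[EX]; j=1 S=54.0744 intr=79.8956 cont=77.7641 V=79.8956[EX]; j=2 S=81.3308 intr=52.6392 cont=50.5078 V=52.6392[EX]; j=3 S=122.3257 intr=11.6443 cont=17.2284 V=17.2284[hold]; j=4 S=183.9842 intr=0.0000 cont=0.0000 V=0.0000[hold]; j=5 S=276.7219 intr=0.0000 cont=0.0000 V=0.0000[hold]; j=6 S=416.2041 intr=0.0000 cont=0.0000 V=0.0000[hold]; j=7 S=625.9926 intr=0.0000 cont=0.0000 V=0.0000[hold]  S*(7)=81.3308
k=6: j=0 S=44.0921 intr=89.8779 cont=87.7465 V=89.8779[EX]; j=1 S=66.3168 intr=67.6532 cont=65.5217 V=67.6532[EX]; j=2 S=99.7439 intr=34.2261 cont=34.7790 V=34.7790[hold]; j=3 S=150.0200 intr=0.0000 cont=8.6722 V=8.6722[hold]; j=4 S=225.6379 intr=0.0000 cont=0.0000 V=0.0000[hold]; j=5 S=339.3711 intr=0.0000 cont=0.0000 V=0.0000[hold]; j=6 S=510.4319 intr=0.0000 cont=0.0000 V=0.0000[hold]  S*(6)=66.3168
k=5: j=0 S=54.0744 intr=79.8956 cont=77.7641 V=79.8956[EX]; j=1 S=81.3308 intr=52.6392 cont=50.7736 V=52.6392[EX]; j=2 S=122.3257 intr=11.6443 cont=21.6756 V=21.6756[hold]; j=3 S=183.9842 intr=0.0000 cont=4.3653 V=4.3653[hold]; j=4 S=276.7219 intr=0.0000 cont=0.0000 V=0.0000[hold]; j=5 S=416.2041 intr=0.0000 cont=0.0000 V=0.0000[hold]  S*(5)=81.3308
k=4: j=0 S=66.3168 intr=67.6532 cont=65.5217 V=67.6532[EX]; j=1 S=99.7439 intr=34.2261 cont=36.9169 V=36.9169[hold]; j=2 S=150.0200 intr=0.0000 cont=13.0094 V=13.0094[hold]; j=3 S=225.6379 intr=0.0000 cont=2.1974 V=2.1974[hold]; j=4 S=339.3711 intr=0.0000 cont=0.0000 V=0.0000[hold]  S*(4)=66.3168
k=3: j=0 S=81.3308 intr=52.6392 cont=51.8013 V=52.6392[EX]; j=1 S=122.3257 intr=11.6443 cont=24.8367 V=24.8367[hold]; j=2 S=183.9842 intr=0.0000 cont=7.6048 V=7.6048[hold]; j=3 S=276.7219 intr=0.0000 cont=1.1061 V=1.1061[hold]  S*(3)=81.3308
k=2: j=0 S=99.7439 intr=34.2261 cont=38.4365 V=38.4365[hold]; j=1 S=150.0200 intr=0.0000 cont=16.1578 V=16.1578[hold]; j=2 S=225.6379 intr=0.0000 cont=4.3598 V=4.3598[hold]  S*(2)=-
k=1: j=0 S=122.3257 intr=11.6443 cont=27.1152 V=27.1152[hold]; j=1 S=183.9842 intr=0.0000 cont=10.2292 V=10.2292[hold]  S*(1)=-
k=0: j=0 S=150.0200 intr=0.0000 cont=18.5663 V=18.5663[hold]  S*(0)=-

price = 18.5663
boundary = - - - 81.3308 66.3168 81.3308 66.3168 81.3308
tree:
18.5663
27.1152 10.2292
38.4365 16.1578 4.3598
52.6392 24.8367 7.6048 1.1061
67.6532 36.9169 13.0094 2.1974 0.0000
79.8956 52.6392 21.6756 4.3653 0.0000 0.0000
89.8779 67.6532 34.7790 8.6722 0.0000 0.0000 0.0000
98.0175 79.8956 52.6392 17.2284 0.0000 0.0000 0.0000 0.0000
104.6545 89.8779 67.6532 34.2261 0.0000 0.0000 0.0000 0.0000 0.0000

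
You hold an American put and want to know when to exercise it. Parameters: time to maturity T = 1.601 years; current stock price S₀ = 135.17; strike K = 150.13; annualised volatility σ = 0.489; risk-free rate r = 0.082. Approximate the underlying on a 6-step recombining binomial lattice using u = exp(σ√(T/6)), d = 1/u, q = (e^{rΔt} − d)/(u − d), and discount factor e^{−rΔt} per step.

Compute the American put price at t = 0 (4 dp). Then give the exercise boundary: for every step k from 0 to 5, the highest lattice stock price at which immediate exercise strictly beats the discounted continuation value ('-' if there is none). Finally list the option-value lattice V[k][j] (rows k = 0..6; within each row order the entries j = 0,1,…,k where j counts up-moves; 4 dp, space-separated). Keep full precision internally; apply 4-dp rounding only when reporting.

Δt=0.26683  u=1.28736  d=0.77678  q=0.48051  discount=0.97836
step 6 (expiry): payoffs max(K−S,0) = 120.4359 100.9177 68.5700 14.9600 0.0000 0.0000 0.0000
step 5: (k=5,j=0): S=38.2272, (K−S)⁺=111.9028, hold=108.6536 ⇒ V=111.9028 exercise | (k=5,j=1): S=63.3542, (K−S)⁺=86.7758, hold=83.5266 ⇒ V=86.7758 exercise | (k=5,j=2): S=104.9974, (K−S)⁺=45.1326, hold=41.8834 ⇒ V=45.1326 exercise | (k=5,j=3): S=174.0131, (K−S)⁺=0.0000, hold=7.6034 ⇒ V=7.6034 continue | (k=5,j=4): S=288.3934, (K−S)⁺=0.0000, hold=0.0000 ⇒ V=0.0000 continue | (k=5,j=5): S=477.9568, (K−S)⁺=0.0000, hold=0.0000 ⇒ V=0.0000 continue  boundary S*=104.9974
step 4: (k=4,j=0): S=49.2123, (K−S)⁺=100.9177, hold=97.6685 ⇒ V=100.9177 exercise | (k=4,j=1): S=81.5600, (K−S)⁺=68.5700, hold=65.3208 ⇒ V=68.5700 exercise | (k=4,j=2): S=135.1700, (K−S)⁺=14.9600, hold=26.5129 ⇒ V=26.5129 continue | (k=4,j=3): S=224.0184, (K−S)⁺=0.0000, hold=3.8644 ⇒ V=3.8644 continue | (k=4,j=4): S=371.2675, (K−S)⁺=0.0000, hold=0.0000 ⇒ V=0.0000 continue  boundary S*=81.5600
step 3: (k=3,j=0): S=63.3542, (K−S)⁺=86.7758, hold=83.5266 ⇒ V=86.7758 exercise | (k=3,j=1): S=104.9974, (K−S)⁺=45.1326, hold=47.3145 ⇒ V=47.3145 continue | (k=3,j=2): S=174.0131, (K−S)⁺=0.0000, hold=15.2918 ⇒ V=15.2918 continue | (k=3,j=3): S=288.3934, (K−S)⁺=0.0000, hold=1.9641 ⇒ V=1.9641 continue  boundary S*=63.3542
step 2: (k=2,j=0): S=81.5600, (K−S)⁺=68.5700, hold=66.3466 ⇒ V=68.5700 exercise | (k=2,j=1): S=135.1700, (K−S)⁺=14.9600, hold=31.2363 ⇒ V=31.2363 continue | (k=2,j=2): S=224.0184, (K−S)⁺=0.0000, hold=8.6953 ⇒ V=8.6953 continue  boundary S*=81.5600
step 1: (k=1,j=0): S=104.9974, (K−S)⁺=45.1326, hold=49.5350 ⇒ V=49.5350 continue | (k=1,j=1): S=174.0131, (K−S)⁺=0.0000, hold=19.9635 ⇒ V=19.9635 continue  boundary S*=-
step 0: (k=0,j=0): S=135.1700, (K−S)⁺=14.9600, hold=34.5611 ⇒ V=34.5611 continue  boundary S*=-

price = 34.5611
boundary = - - 81.5600 63.3542 81.5600 104.9974
tree:
34.5611
49.5350 19.9635
68.5700 31.2363 8.6953
86.7758 47.3145 15.2918 1.9641
100.9177 68.5700 26.5129 3.8644 0.0000
111.9028 86.7758 45.1326 7.6034 0.0000 0.0000
120.4359 100.9177 68.5700 14.9600 0.0000 0.0000 0.0000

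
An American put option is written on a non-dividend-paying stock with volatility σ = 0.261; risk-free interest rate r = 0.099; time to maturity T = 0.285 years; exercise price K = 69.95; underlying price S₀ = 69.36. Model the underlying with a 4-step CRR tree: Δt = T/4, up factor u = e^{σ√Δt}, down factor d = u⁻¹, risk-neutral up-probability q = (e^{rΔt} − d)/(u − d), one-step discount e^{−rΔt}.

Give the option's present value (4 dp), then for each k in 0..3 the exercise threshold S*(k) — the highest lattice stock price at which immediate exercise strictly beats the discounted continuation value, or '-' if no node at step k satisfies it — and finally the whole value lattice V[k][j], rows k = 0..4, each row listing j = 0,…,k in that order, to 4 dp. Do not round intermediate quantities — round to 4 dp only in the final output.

price = 3.3659
boundary = - - 60.3387 64.6923
tree:
3.3659
5.8205 1.2631
9.6113 2.5810 0.1267
13.6718 5.2577 0.2734 0.0000
17.4592 9.6113 0.5900 0.0000 0.0000

Δt=0.07125, u=1.07215, d=0.93270, q=0.53335, disc=e^(-rΔt)=0.99297
k=4 terminal: V=max(K-S,0) → 17.4592 9.6113 0.5900 0.0000 0.0000
k=3: j=0 S=56.2782 intr=13.6718 cont=13.1802 V=13.6718[EX]; j=1 S=64.6923 intr=5.2577 cont=4.7660 V=5.2577[EX]; j=2 S=74.3645 intr=0.0000 cont=0.2734 V=0.2734[hold]; j=3 S=85.4827 intr=0.0000 cont=0.0000 V=0.0000[hold]  S*(3)=64.6923
k=2: j=0 S=60.3387 intr=9.6113 cont=9.1196 V=9.6113[EX]; j=1 S=69.3600 intr=0.5900 cont=2.5810 V=2.5810[hold]; j=2 S=79.7300 intr=0.0000 cont=0.1267 V=0.1267[hold]  S*(2)=60.3387
k=1: j=0 S=64.6923 intr=5.2577 cont=5.8205 V=5.8205[hold]; j=1 S=74.3645 intr=0.0000 cont=1.2631 V=1.2631[hold]  S*(1)=-
k=0: j=0 S=69.3600 intr=0.5900 cont=3.3659 V=3.3659[hold]  S*(0)=-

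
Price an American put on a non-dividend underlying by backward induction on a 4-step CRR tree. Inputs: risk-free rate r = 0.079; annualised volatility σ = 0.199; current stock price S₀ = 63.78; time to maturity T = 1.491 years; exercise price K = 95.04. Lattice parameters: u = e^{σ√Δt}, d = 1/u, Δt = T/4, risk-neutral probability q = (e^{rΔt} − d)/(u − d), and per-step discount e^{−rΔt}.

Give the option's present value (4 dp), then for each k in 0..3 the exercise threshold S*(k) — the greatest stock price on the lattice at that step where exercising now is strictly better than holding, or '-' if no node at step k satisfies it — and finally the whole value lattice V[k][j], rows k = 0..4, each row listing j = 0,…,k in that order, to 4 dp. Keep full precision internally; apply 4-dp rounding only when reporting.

price = 31.2600
boundary = 63.7800 72.0194 81.3232 72.0194
tree:
31.2600
38.5568 23.0206
45.0188 31.2600 13.7168
50.7415 38.5568 23.0206 5.4294
55.8095 45.0188 31.2600 13.7168 0.0000

Δt=0.37275, u=1.12918, d=0.88559, q=0.59235, disc=e^(-rΔt)=0.97098
k=4 terminal: V=max(K-S,0) → 55.8095 45.0188 31.2600 13.7168 0.0000
k=3: j=0 S=44.2985 intr=50.7415 cont=47.9836 V=50.7415[EX]; j=1 S=56.4832 intr=38.5568 cont=35.7989 V=38.5568[EX]; j=2 S=72.0194 intr=23.0206 cont=20.2627 V=23.0206[EX]; j=3 S=91.8289 intr=3.2111 cont=5.4294 V=5.4294[hold]  S*(3)=72.0194
k=2: j=0 S=50.0212 intr=45.0188 cont=42.2609 V=45.0188[EX]; j=1 S=63.7800 intr=31.2600 cont=28.5021 V=31.2600[EX]; j=2 S=81.3232 intr=13.7168 cont=12.2348 V=13.7168[EX]  S*(2)=81.3232
k=1: j=0 S=56.4832 intr=38.5568 cont=35.7989 V=38.5568[EX]; j=1 S=72.0194 intr=23.0206 cont=20.2627 V=23.0206[EX]  S*(1)=72.0194
k=0: j=0 S=63.7800 intr=31.2600 cont=28.5021 V=31.2600[EX]  S*(0)=63.7800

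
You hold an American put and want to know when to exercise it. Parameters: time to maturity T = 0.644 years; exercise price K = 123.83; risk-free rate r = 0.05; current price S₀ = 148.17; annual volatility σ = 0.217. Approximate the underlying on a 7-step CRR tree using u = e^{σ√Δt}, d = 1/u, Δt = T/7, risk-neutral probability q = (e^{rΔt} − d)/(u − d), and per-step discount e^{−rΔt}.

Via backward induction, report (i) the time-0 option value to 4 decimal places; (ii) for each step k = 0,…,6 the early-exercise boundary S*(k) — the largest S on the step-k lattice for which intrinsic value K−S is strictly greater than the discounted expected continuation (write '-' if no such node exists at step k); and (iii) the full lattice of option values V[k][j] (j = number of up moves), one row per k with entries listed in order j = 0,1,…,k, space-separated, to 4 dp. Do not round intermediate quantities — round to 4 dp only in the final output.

price = 1.3080
boundary = - - - - - 106.6192 113.8729
tree:
1.3080
2.3029 0.3959
3.9803 0.7659 0.0559
6.7193 1.4726 0.1166 0.0000
10.9934 2.8108 0.2432 0.0000 0.0000
17.2108 5.3185 0.5076 0.0000 0.0000 0.0000
24.0025 9.9571 1.0591 0.0000 0.0000 0.0000 0.0000
30.3615 17.2108 2.2099 0.0000 0.0000 0.0000 0.0000 0.0000

Δt=0.09200, u=1.06803, d=0.93630, q=0.51855, disc=e^(-rΔt)=0.99541
k=7 terminal: V=max(K-S,0) → 30.3615 17.2108 2.2099 0.0000 0.0000 0.0000 0.0000 0.0000
k=6: j=0 S=99.8275 intr=24.0025 cont=23.4341 V=24.0025[EX]; j=1 S=113.8729 intr=9.9571 cont=9.3888 V=9.9571[EX]; j=2 S=129.8944 intr=0.0000 cont=1.0591 V=1.0591[hold]; j=3 S=148.1700 intr=0.0000 cont=0.0000 V=0.0000[hold]; j=4 S=169.0169 intr=0.0000 cont=0.0000 V=0.0000[hold]; j=5 S=192.7970 intr=0.0000 cont=0.0000 V=0.0000[hold]; j=6 S=219.9228 intr=0.0000 cont=0.0000 V=0.0000[hold]  S*(6)=113.8729
k=5: j=0 S=106.6192 intr=17.2108 cont=16.6425 V=17.2108[EX]; j=1 S=121.6201 intr=2.2099 cont=5.3185 V=5.3185[hold]; j=2 S=138.7316 intr=0.0000 cont=0.5076 V=0.5076[hold]; j=3 S=158.2506 intr=0.0000 cont=0.0000 V=0.0000[hold]; j=4 S=180.5158 intr=0.0000 cont=0.0000 V=0.0000[hold]; j=5 S=205.9137 intr=0.0000 cont=0.0000 V=0.0000[hold]  S*(5)=106.6192
k=4: j=0 S=113.8729 intr=9.9571 cont=10.9934 V=10.9934[hold]; j=1 S=129.8944 intr=0.0000 cont=2.8108 V=2.8108[hold]; j=2 S=148.1700 intr=0.0000 cont=0.2432 V=0.2432[hold]; j=3 S=169.0169 intr=0.0000 cont=0.0000 V=0.0000[hold]; j=4 S=192.7970 intr=0.0000 cont=0.0000 V=0.0000[hold]  S*(4)=-
k=3: j=0 S=121.6201 intr=2.2099 cont=6.7193 V=6.7193[hold]; j=1 S=138.7316 intr=0.0000 cont=1.4726 V=1.4726[hold]; j=2 S=158.2506 intr=0.0000 cont=0.1166 V=0.1166[hold]; j=3 S=180.5158 intr=0.0000 cont=0.0000 V=0.0000[hold]  S*(3)=-
k=2: j=0 S=129.8944 intr=0.0000 cont=3.9803 V=3.9803[hold]; j=1 S=148.1700 intr=0.0000 cont=0.7659 V=0.7659[hold]; j=2 S=169.0169 intr=0.0000 cont=0.0559 V=0.0559[hold]  S*(2)=-
k=1: j=0 S=138.7316 intr=0.0000 cont=2.3029 V=2.3029[hold]; j=1 S=158.2506 intr=0.0000 cont=0.3959 V=0.3959[hold]  S*(1)=-
k=0: j=0 S=148.1700 intr=0.0000 cont=1.3080 V=1.3080[hold]  S*(0)=-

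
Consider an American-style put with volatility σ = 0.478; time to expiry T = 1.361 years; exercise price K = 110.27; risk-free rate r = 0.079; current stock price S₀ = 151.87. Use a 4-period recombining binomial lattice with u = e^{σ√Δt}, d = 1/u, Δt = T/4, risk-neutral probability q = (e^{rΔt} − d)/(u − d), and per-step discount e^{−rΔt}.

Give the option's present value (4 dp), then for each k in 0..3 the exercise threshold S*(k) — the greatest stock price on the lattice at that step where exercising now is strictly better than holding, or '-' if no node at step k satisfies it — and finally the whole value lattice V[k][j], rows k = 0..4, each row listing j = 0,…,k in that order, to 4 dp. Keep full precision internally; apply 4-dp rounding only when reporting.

Δt=0.34025, u=1.32157, d=0.75667, q=0.47897, disc=e^(-rΔt)=0.97348
k=4 terminal: V=max(K-S,0) → 60.4838 23.3158 0.0000 0.0000 0.0000
k=3: j=0 S=65.7960 intr=44.4740 cont=41.5495 V=44.4740[EX]; j=1 S=114.9162 intr=0.0000 cont=11.8260 V=11.8260[hold]; j=2 S=200.7071 intr=0.0000 cont=0.0000 V=0.0000[hold]; j=3 S=350.5456 intr=0.0000 cont=0.0000 V=0.0000[hold]  S*(3)=65.7960
k=2: j=0 S=86.9542 intr=23.3158 cont=28.0718 V=28.0718[hold]; j=1 S=151.8700 intr=0.0000 cont=5.9983 V=5.9983[hold]; j=2 S=265.2489 intr=0.0000 cont=0.0000 V=0.0000[hold]  S*(2)=-
k=1: j=0 S=114.9162 intr=0.0000 cont=17.0351 V=17.0351[hold]; j=1 S=200.7071 intr=0.0000 cont=3.0424 V=3.0424[hold]  S*(1)=-
k=0: j=0 S=151.8700 intr=0.0000 cont=10.0589 V=10.0589[hold]  S*(0)=-

price = 10.0589
boundary = - - - 65.7960
tree:
10.0589
17.0351 3.0424
28.0718 5.9983 0.0000
44.4740 11.8260 0.0000 0.0000
60.4838 23.3158 0.0000 0.0000 0.0000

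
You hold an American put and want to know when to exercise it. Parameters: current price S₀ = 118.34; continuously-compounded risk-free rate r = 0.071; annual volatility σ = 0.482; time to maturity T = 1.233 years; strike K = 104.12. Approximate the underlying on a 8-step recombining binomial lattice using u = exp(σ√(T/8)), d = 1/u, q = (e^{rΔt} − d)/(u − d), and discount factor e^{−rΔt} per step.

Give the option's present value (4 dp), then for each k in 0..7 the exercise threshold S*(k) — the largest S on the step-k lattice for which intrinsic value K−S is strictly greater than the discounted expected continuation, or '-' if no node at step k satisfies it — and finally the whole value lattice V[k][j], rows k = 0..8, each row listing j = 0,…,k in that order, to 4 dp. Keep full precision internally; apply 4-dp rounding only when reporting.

Δt=0.15413  u=1.20832  d=0.82760  q=0.48173  discount=0.98912
step 8 (expiry): payoffs max(K−S,0) = 78.0771 66.0967 48.6050 23.0667 0.0000 0.0000 0.0000 0.0000 0.0000
step 7: (k=7,j=0): S=31.4680, (K−S)⁺=72.6520, hold=71.5188 ⇒ V=72.6520 exercise | (k=7,j=1): S=45.9441, (K−S)⁺=58.1759, hold=57.0427 ⇒ V=58.1759 exercise | (k=7,j=2): S=67.0796, (K−S)⁺=37.0404, hold=35.9072 ⇒ V=37.0404 exercise | (k=7,j=3): S=97.9380, (K−S)⁺=6.1820, hold=11.8246 ⇒ V=11.8246 continue | (k=7,j=4): S=142.9921, (K−S)⁺=0.0000, hold=0.0000 ⇒ V=0.0000 continue | (k=7,j=5): S=208.7721, (K−S)⁺=0.0000, hold=0.0000 ⇒ V=0.0000 continue | (k=7,j=6): S=304.8128, (K−S)⁺=0.0000, hold=0.0000 ⇒ V=0.0000 continue | (k=7,j=7): S=445.0347, (K−S)⁺=0.0000, hold=0.0000 ⇒ V=0.0000 continue  boundary S*=67.0796
step 6: (k=6,j=0): S=38.0233, (K−S)⁺=66.0967, hold=64.9636 ⇒ V=66.0967 exercise | (k=6,j=1): S=55.5150, (K−S)⁺=48.6050, hold=47.4719 ⇒ V=48.6050 exercise | (k=6,j=2): S=81.0533, (K−S)⁺=23.0667, hold=24.6221 ⇒ V=24.6221 continue | (k=6,j=3): S=118.3400, (K−S)⁺=0.0000, hold=6.0616 ⇒ V=6.0616 continue | (k=6,j=4): S=172.7795, (K−S)⁺=0.0000, hold=0.0000 ⇒ V=0.0000 continue | (k=6,j=5): S=252.2626, (K−S)⁺=0.0000, hold=0.0000 ⇒ V=0.0000 continue | (k=6,j=6): S=368.3100, (K−S)⁺=0.0000, hold=0.0000 ⇒ V=0.0000 continue  boundary S*=55.5150
step 5: (k=5,j=0): S=45.9441, (K−S)⁺=58.1759, hold=57.0427 ⇒ V=58.1759 exercise | (k=5,j=1): S=67.0796, (K−S)⁺=37.0404, hold=36.6484 ⇒ V=37.0404 exercise | (k=5,j=2): S=97.9380, (K−S)⁺=6.1820, hold=15.5102 ⇒ V=15.5102 continue | (k=5,j=3): S=142.9921, (K−S)⁺=0.0000, hold=3.1073 ⇒ V=3.1073 continue | (k=5,j=4): S=208.7721, (K−S)⁺=0.0000, hold=0.0000 ⇒ V=0.0000 continue | (k=5,j=5): S=304.8128, (K−S)⁺=0.0000, hold=0.0000 ⇒ V=0.0000 continue  boundary S*=67.0796
step 4: (k=4,j=0): S=55.5150, (K−S)⁺=48.6050, hold=47.4719 ⇒ V=48.6050 exercise | (k=4,j=1): S=81.0533, (K−S)⁺=23.0667, hold=26.3783 ⇒ V=26.3783 continue | (k=4,j=2): S=118.3400, (K−S)⁺=0.0000, hold=9.4315 ⇒ V=9.4315 continue | (k=4,j=3): S=172.7795, (K−S)⁺=0.0000, hold=1.5929 ⇒ V=1.5929 continue | (k=4,j=4): S=252.2626, (K−S)⁺=0.0000, hold=0.0000 ⇒ V=0.0000 continue  boundary S*=55.5150
step 3: (k=3,j=0): S=67.0796, (K−S)⁺=37.0404, hold=37.4852 ⇒ V=37.4852 continue | (k=3,j=1): S=97.9380, (K−S)⁺=6.1820, hold=18.0162 ⇒ V=18.0162 continue | (k=3,j=2): S=142.9921, (K−S)⁺=0.0000, hold=5.5938 ⇒ V=5.5938 continue | (k=3,j=3): S=208.7721, (K−S)⁺=0.0000, hold=0.8166 ⇒ V=0.8166 continue  boundary S*=-
step 2: (k=2,j=0): S=81.0533, (K−S)⁺=23.0667, hold=27.8004 ⇒ V=27.8004 continue | (k=2,j=1): S=118.3400, (K−S)⁺=0.0000, hold=11.9010 ⇒ V=11.9010 continue | (k=2,j=2): S=172.7795, (K−S)⁺=0.0000, hold=3.2566 ⇒ V=3.2566 continue  boundary S*=-
step 1: (k=1,j=0): S=97.9380, (K−S)⁺=6.1820, hold=19.9219 ⇒ V=19.9219 continue | (k=1,j=1): S=142.9921, (K−S)⁺=0.0000, hold=7.6525 ⇒ V=7.6525 continue  boundary S*=-
step 0: (k=0,j=0): S=118.3400, (K−S)⁺=0.0000, hold=13.8588 ⇒ V=13.8588 continue  boundary S*=-

price = 13.8588
boundary = - - - - 55.5150 67.0796 55.5150 67.0796
tree:
13.8588
19.9219 7.6525
27.8004 11.9010 3.2566
37.4852 18.0162 5.5938 0.8166
48.6050 26.3783 9.4315 1.5929 0.0000
58.1759 37.0404 15.5102 3.1073 0.0000 0.0000
66.0967 48.6050 24.6221 6.0616 0.0000 0.0000 0.0000
72.6520 58.1759 37.0404 11.8246 0.0000 0.0000 0.0000 0.0000
78.0771 66.0967 48.6050 23.0667 0.0000 0.0000 0.0000 0.0000 0.0000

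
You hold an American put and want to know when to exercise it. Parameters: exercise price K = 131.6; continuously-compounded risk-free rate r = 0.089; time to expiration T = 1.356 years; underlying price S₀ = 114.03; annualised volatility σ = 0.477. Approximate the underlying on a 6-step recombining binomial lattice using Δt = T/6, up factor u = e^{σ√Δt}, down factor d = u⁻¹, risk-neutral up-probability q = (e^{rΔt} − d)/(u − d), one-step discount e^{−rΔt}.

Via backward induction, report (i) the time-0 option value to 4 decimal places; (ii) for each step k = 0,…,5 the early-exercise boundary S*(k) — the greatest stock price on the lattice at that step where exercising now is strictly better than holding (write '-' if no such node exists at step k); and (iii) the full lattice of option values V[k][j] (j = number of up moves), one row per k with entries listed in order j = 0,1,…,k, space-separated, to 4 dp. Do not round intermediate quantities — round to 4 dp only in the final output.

params: Δt=0.22600 u=1.25453 d=0.79711 q=0.48797 e^(-rΔt)=0.98009
t_6 payoffs: 102.3499 85.5647 59.1472 17.5700 0.0000 0.0000 0.0000
t_5: node(5,0) S=36.6952 payoff=94.9048 vs cont=92.2843 → 94.9048 [stop]  node(5,1) S=57.7528 payoff=73.8472 vs cont=71.2266 → 73.8472 [stop]  node(5,2) S=90.8944 payoff=40.7056 vs cont=38.0850 → 40.7056 [stop]  node(5,3) S=143.0544 payoff=0.0000 vs cont=8.8172 → 8.8172 [wait]  node(5,4) S=225.1465 payoff=0.0000 vs cont=0.0000 → 0.0000 [wait]  node(5,5) S=354.3473 payoff=0.0000 vs cont=0.0000 → 0.0000 [wait]  ⇒ S*(5)=90.8944
t_4: node(4,0) S=46.0353 payoff=85.5647 vs cont=82.9441 → 85.5647 [stop]  node(4,1) S=72.4528 payoff=59.1472 vs cont=56.5267 → 59.1472 [stop]  node(4,2) S=114.0300 payoff=17.5700 vs cont=24.6444 → 24.6444 [wait]  node(4,3) S=179.4664 payoff=0.0000 vs cont=4.4248 → 4.4248 [wait]  node(4,4) S=282.4536 payoff=0.0000 vs cont=0.0000 → 0.0000 [wait]  ⇒ S*(4)=72.4528
t_3: node(3,0) S=57.7528 payoff=73.8472 vs cont=71.2266 → 73.8472 [stop]  node(3,1) S=90.8944 payoff=40.7056 vs cont=41.4684 → 41.4684 [wait]  node(3,2) S=143.0544 payoff=0.0000 vs cont=14.4836 → 14.4836 [wait]  node(3,3) S=225.1465 payoff=0.0000 vs cont=2.2205 → 2.2205 [wait]  ⇒ S*(3)=57.7528
t_2: node(2,0) S=72.4528 payoff=59.1472 vs cont=56.8914 → 59.1472 [stop]  node(2,1) S=114.0300 payoff=17.5700 vs cont=27.7371 → 27.7371 [wait]  node(2,2) S=179.4664 payoff=0.0000 vs cont=8.3303 → 8.3303 [wait]  ⇒ S*(2)=72.4528
t_1: node(1,0) S=90.8944 payoff=40.7056 vs cont=42.9475 → 42.9475 [wait]  node(1,1) S=143.0544 payoff=0.0000 vs cont=17.9035 → 17.9035 [wait]  ⇒ S*(1)=-
t_0: node(0,0) S=114.0300 payoff=17.5700 vs cont=30.1149 → 30.1149 [wait]  ⇒ S*(0)=-

price = 30.1149
boundary = - - 72.4528 57.7528 72.4528 90.8944
tree:
30.1149
42.9475 17.9035
59.1472 27.7371 8.3303
73.8472 41.4684 14.4836 2.2205
85.5647 59.1472 24.6444 4.4248 0.0000
94.9048 73.8472 40.7056 8.8172 0.0000 0.0000
102.3499 85.5647 59.1472 17.5700 0.0000 0.0000 0.0000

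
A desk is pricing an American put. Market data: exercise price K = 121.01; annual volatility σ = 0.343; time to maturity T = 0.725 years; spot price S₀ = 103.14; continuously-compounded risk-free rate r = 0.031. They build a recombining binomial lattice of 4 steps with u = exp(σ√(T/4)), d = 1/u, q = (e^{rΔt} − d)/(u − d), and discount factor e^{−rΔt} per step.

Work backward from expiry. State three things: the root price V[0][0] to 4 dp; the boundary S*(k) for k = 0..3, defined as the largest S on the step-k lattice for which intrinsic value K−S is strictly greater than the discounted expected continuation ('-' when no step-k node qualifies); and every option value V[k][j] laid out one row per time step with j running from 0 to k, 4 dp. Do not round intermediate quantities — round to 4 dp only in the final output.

Δt=0.18125, u=1.15723, d=0.86413, q=0.48278, disc=e^(-rΔt)=0.99440
k=4 terminal: V=max(K-S,0) → 63.4988 43.9925 17.8700 0.0000 0.0000
k=3: j=0 S=66.5535 intr=54.4565 cont=53.7785 V=54.4565[EX]; j=1 S=89.1268 intr=31.8832 cont=31.2052 V=31.8832[EX]; j=2 S=119.3564 intr=1.6536 cont=9.1909 V=9.1909[hold]; j=3 S=159.8392 intr=0.0000 cont=0.0000 V=0.0000[hold]  S*(3)=89.1268
k=2: j=0 S=77.0175 intr=43.9925 cont=43.3144 V=43.9925[EX]; j=1 S=103.1400 intr=17.8700 cont=20.8105 V=20.8105[hold]; j=2 S=138.1225 intr=0.0000 cont=4.7271 V=4.7271[hold]  S*(2)=77.0175
k=1: j=0 S=89.1268 intr=31.8832 cont=32.6168 V=32.6168[hold]; j=1 S=119.3564 intr=1.6536 cont=12.9726 V=12.9726[hold]  S*(1)=-
k=0: j=0 S=103.1400 intr=17.8700 cont=23.0033 V=23.0033[hold]  S*(0)=-

price = 23.0033
boundary = - - 77.0175 89.1268
tree:
23.0033
32.6168 12.9726
43.9925 20.8105 4.7271
54.4565 31.8832 9.1909 0.0000
63.4988 43.9925 17.8700 0.0000 0.0000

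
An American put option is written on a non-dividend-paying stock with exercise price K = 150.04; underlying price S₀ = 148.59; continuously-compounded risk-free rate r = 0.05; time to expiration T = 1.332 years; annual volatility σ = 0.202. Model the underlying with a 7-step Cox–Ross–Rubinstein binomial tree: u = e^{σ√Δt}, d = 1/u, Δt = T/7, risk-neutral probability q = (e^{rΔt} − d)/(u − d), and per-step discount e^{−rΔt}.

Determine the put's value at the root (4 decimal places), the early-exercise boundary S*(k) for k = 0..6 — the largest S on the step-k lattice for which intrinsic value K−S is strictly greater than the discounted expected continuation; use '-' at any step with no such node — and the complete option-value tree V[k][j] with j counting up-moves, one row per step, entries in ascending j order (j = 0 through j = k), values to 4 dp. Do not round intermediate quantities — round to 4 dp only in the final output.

price = 11.0916
boundary = - - 124.5814 114.0735 124.5814 114.0735 124.5814
tree:
11.0916
17.1066 6.0028
25.4586 10.0714 2.5337
35.9665 16.3484 4.7341 0.6448
45.5881 25.4586 8.6329 1.3915 0.0000
54.3981 35.9665 15.2134 3.0028 0.0000 0.0000
62.4650 45.5881 25.4586 6.4798 0.0000 0.0000 0.0000
69.8516 54.3981 35.9665 13.9829 0.0000 0.0000 0.0000 0.0000

Δt=0.19029  u=1.09211  d=0.91565  q=0.53216  discount=0.99053
step 7 (expiry): payoffs max(K−S,0) = 69.8516 54.3981 35.9665 13.9829 0.0000 0.0000 0.0000 0.0000
step 6: (k=6,j=0): S=87.5750, (K−S)⁺=62.4650, hold=61.0443 ⇒ V=62.4650 exercise | (k=6,j=1): S=104.4519, (K−S)⁺=45.5881, hold=44.1673 ⇒ V=45.5881 exercise | (k=6,j=2): S=124.5814, (K−S)⁺=25.4586, hold=24.0379 ⇒ V=25.4586 exercise | (k=6,j=3): S=148.5900, (K−S)⁺=1.4500, hold=6.4798 ⇒ V=6.4798 continue | (k=6,j=4): S=177.2255, (K−S)⁺=0.0000, hold=0.0000 ⇒ V=0.0000 continue | (k=6,j=5): S=211.3794, (K−S)⁺=0.0000, hold=0.0000 ⇒ V=0.0000 continue | (k=6,j=6): S=252.1153, (K−S)⁺=0.0000, hold=0.0000 ⇒ V=0.0000 continue  boundary S*=124.5814
step 5: (k=5,j=0): S=95.6419, (K−S)⁺=54.3981, hold=52.9773 ⇒ V=54.3981 exercise | (k=5,j=1): S=114.0735, (K−S)⁺=35.9665, hold=34.5457 ⇒ V=35.9665 exercise | (k=5,j=2): S=136.0571, (K−S)⁺=13.9829, hold=15.2134 ⇒ V=15.2134 continue | (k=5,j=3): S=162.2773, (K−S)⁺=0.0000, hold=3.0028 ⇒ V=3.0028 continue | (k=5,j=4): S=193.5505, (K−S)⁺=0.0000, hold=0.0000 ⇒ V=0.0000 continue | (k=5,j=5): S=230.8505, (K−S)⁺=0.0000, hold=0.0000 ⇒ V=0.0000 continue  boundary S*=114.0735
step 4: (k=4,j=0): S=104.4519, (K−S)⁺=45.5881, hold=44.1673 ⇒ V=45.5881 exercise | (k=4,j=1): S=124.5814, (K−S)⁺=25.4586, hold=24.6865 ⇒ V=25.4586 exercise | (k=4,j=2): S=148.5900, (K−S)⁺=1.4500, hold=8.6329 ⇒ V=8.6329 continue | (k=4,j=3): S=177.2255, (K−S)⁺=0.0000, hold=1.3915 ⇒ V=1.3915 continue | (k=4,j=4): S=211.3794, (K−S)⁺=0.0000, hold=0.0000 ⇒ V=0.0000 continue  boundary S*=124.5814
step 3: (k=3,j=0): S=114.0735, (K−S)⁺=35.9665, hold=34.5457 ⇒ V=35.9665 exercise | (k=3,j=1): S=136.0571, (K−S)⁺=13.9829, hold=16.3484 ⇒ V=16.3484 continue | (k=3,j=2): S=162.2773, (K−S)⁺=0.0000, hold=4.7341 ⇒ V=4.7341 continue | (k=3,j=3): S=193.5505, (K−S)⁺=0.0000, hold=0.6448 ⇒ V=0.6448 continue  boundary S*=114.0735
step 2: (k=2,j=0): S=124.5814, (K−S)⁺=25.4586, hold=25.2848 ⇒ V=25.4586 exercise | (k=2,j=1): S=148.5900, (K−S)⁺=1.4500, hold=10.0714 ⇒ V=10.0714 continue | (k=2,j=2): S=177.2255, (K−S)⁺=0.0000, hold=2.5337 ⇒ V=2.5337 continue  boundary S*=124.5814
step 1: (k=1,j=0): S=136.0571, (K−S)⁺=13.9829, hold=17.1066 ⇒ V=17.1066 continue | (k=1,j=1): S=162.2773, (K−S)⁺=0.0000, hold=6.0028 ⇒ V=6.0028 continue  boundary S*=-
step 0: (k=0,j=0): S=148.5900, (K−S)⁺=1.4500, hold=11.0916 ⇒ V=11.0916 continue  boundary S*=-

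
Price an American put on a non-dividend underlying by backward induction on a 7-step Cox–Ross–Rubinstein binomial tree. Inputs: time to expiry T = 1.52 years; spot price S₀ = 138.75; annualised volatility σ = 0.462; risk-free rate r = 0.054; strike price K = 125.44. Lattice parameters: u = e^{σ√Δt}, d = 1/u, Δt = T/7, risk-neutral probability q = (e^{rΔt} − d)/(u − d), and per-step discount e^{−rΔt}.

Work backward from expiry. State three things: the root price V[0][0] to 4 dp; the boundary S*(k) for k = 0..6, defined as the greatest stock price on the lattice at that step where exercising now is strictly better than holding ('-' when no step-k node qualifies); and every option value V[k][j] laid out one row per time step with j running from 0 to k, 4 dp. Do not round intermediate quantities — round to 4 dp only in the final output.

price = 19.8739
boundary = - - - 72.7346 58.6467 72.7346 90.2066
tree:
19.8739
28.4154 10.8739
39.4087 16.9027 4.4430
52.7054 25.6093 7.6451 0.9940
66.7933 37.5486 12.9752 1.9105 0.0000
78.1525 52.7054 21.6350 3.6720 0.0000 0.0000
87.3115 66.7933 35.2334 7.0574 0.0000 0.0000 0.0000
94.6966 78.1525 52.7054 13.5643 0.0000 0.0000 0.0000 0.0000

Δt=0.21714, u=1.24022, d=0.80631, q=0.47357, disc=e^(-rΔt)=0.98834
k=7 terminal: V=max(K-S,0) → 94.6966 78.1525 52.7054 13.5643 0.0000 0.0000 0.0000 0.0000
k=6: j=0 S=38.1285 intr=87.3115 cont=85.8493 V=87.3115[EX]; j=1 S=58.6467 intr=66.7933 cont=65.3310 V=66.7933[EX]; j=2 S=90.2066 intr=35.2334 cont=33.7711 V=35.2334[EX]; j=3 S=138.7500 intr=0.0000 cont=7.0574 V=7.0574[hold]; j=4 S=213.4163 intr=0.0000 cont=0.0000 V=0.0000[hold]; j=5 S=328.2632 intr=0.0000 cont=0.0000 V=0.0000[hold]; j=6 S=504.9133 intr=0.0000 cont=0.0000 V=0.0000[hold]  S*(6)=90.2066
k=5: j=0 S=47.2875 intr=78.1525 cont=76.6902 V=78.1525[EX]; j=1 S=72.7346 intr=52.7054 cont=51.2431 V=52.7054[EX]; j=2 S=111.8757 intr=13.5643 cont=21.6350 V=21.6350[hold]; j=3 S=172.0800 intr=0.0000 cont=3.6720 V=3.6720[hold]; j=4 S=264.6823 intr=0.0000 cont=0.0000 V=0.0000[hold]; j=5 S=407.1172 intr=0.0000 cont=0.0000 V=0.0000[hold]  S*(5)=72.7346
k=4: j=0 S=58.6467 intr=66.7933 cont=65.3310 V=66.7933[EX]; j=1 S=90.2066 intr=35.2334 cont=37.5486 V=37.5486[hold]; j=2 S=138.7500 intr=0.0000 cont=12.9752 V=12.9752[hold]; j=3 S=213.4163 intr=0.0000 cont=1.9105 V=1.9105[hold]; j=4 S=328.2632 intr=0.0000 cont=0.0000 V=0.0000[hold]  S*(4)=58.6467
k=3: j=0 S=72.7346 intr=52.7054 cont=52.3267 V=52.7054[EX]; j=1 S=111.8757 intr=13.5643 cont=25.6093 V=25.6093[hold]; j=2 S=172.0800 intr=0.0000 cont=7.6451 V=7.6451[hold]; j=3 S=264.6823 intr=0.0000 cont=0.9940 V=0.9940[hold]  S*(3)=72.7346
k=2: j=0 S=90.2066 intr=35.2334 cont=39.4087 V=39.4087[hold]; j=1 S=138.7500 intr=0.0000 cont=16.9027 V=16.9027[hold]; j=2 S=213.4163 intr=0.0000 cont=4.4430 V=4.4430[hold]  S*(2)=-
k=1: j=0 S=111.8757 intr=13.5643 cont=28.4154 V=28.4154[hold]; j=1 S=172.0800 intr=0.0000 cont=10.8739 V=10.8739[hold]  S*(1)=-
k=0: j=0 S=138.7500 intr=0.0000 cont=19.8739 V=19.8739[hold]  S*(0)=-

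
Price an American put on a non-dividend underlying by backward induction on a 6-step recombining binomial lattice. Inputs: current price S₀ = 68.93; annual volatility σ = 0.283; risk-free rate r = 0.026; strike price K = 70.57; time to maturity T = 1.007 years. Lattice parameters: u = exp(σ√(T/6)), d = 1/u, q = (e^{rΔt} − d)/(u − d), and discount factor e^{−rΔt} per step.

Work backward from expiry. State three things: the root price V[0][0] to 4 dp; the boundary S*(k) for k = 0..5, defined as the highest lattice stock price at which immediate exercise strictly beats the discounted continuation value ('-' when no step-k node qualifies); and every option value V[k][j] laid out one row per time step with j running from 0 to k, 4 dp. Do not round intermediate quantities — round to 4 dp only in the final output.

price = 7.8848
boundary = - - - 48.6805 54.6646 61.3843
tree:
7.8848
11.5370 4.1519
16.2647 6.7167 1.5180
21.8895 10.5523 2.7824 0.2149
27.2186 15.9054 5.0718 0.4231 0.0000
31.9642 21.8895 9.1857 0.8330 0.0000 0.0000
36.1904 27.2186 15.9054 1.6400 0.0000 0.0000 0.0000

params: Δt=0.16783 u=1.12293 d=0.89053 q=0.48987 e^(-rΔt)=0.99565
t_6 payoffs: 36.1904 27.2186 15.9054 1.6400 0.0000 0.0000 0.0000
t_5: node(5,0) S=38.6058 payoff=31.9642 vs cont=31.6570 → 31.9642 [stop]  node(5,1) S=48.6805 payoff=21.8895 vs cont=21.5823 → 21.8895 [stop]  node(5,2) S=61.3843 payoff=9.1857 vs cont=8.8785 → 9.1857 [stop]  node(5,3) S=77.4033 payoff=0.0000 vs cont=0.8330 → 0.8330 [wait]  node(5,4) S=97.6027 payoff=0.0000 vs cont=0.0000 → 0.0000 [wait]  node(5,5) S=123.0734 payoff=0.0000 vs cont=0.0000 → 0.0000 [wait]  ⇒ S*(5)=61.3843
t_4: node(4,0) S=43.3514 payoff=27.2186 vs cont=26.9113 → 27.2186 [stop]  node(4,1) S=54.6646 payoff=15.9054 vs cont=15.5982 → 15.9054 [stop]  node(4,2) S=68.9300 payoff=1.6400 vs cont=5.0718 → 5.0718 [wait]  node(4,3) S=86.9182 payoff=0.0000 vs cont=0.4231 → 0.4231 [wait]  node(4,4) S=109.6006 payoff=0.0000 vs cont=0.0000 → 0.0000 [wait]  ⇒ S*(4)=54.6646
t_3: node(3,0) S=48.6805 payoff=21.8895 vs cont=21.5823 → 21.8895 [stop]  node(3,1) S=61.3843 payoff=9.1857 vs cont=10.5523 → 10.5523 [wait]  node(3,2) S=77.4033 payoff=0.0000 vs cont=2.7824 → 2.7824 [wait]  node(3,3) S=97.6027 payoff=0.0000 vs cont=0.2149 → 0.2149 [wait]  ⇒ S*(3)=48.6805
t_2: node(2,0) S=54.6646 payoff=15.9054 vs cont=16.2647 → 16.2647 [wait]  node(2,1) S=68.9300 payoff=1.6400 vs cont=6.7167 → 6.7167 [wait]  node(2,2) S=86.9182 payoff=0.0000 vs cont=1.5180 → 1.5180 [wait]  ⇒ S*(2)=-
t_1: node(1,0) S=61.3843 payoff=9.1857 vs cont=11.5370 → 11.5370 [wait]  node(1,1) S=77.4033 payoff=0.0000 vs cont=4.1519 → 4.1519 [wait]  ⇒ S*(1)=-
t_0: node(0,0) S=68.9300 payoff=1.6400 vs cont=7.8848 → 7.8848 [wait]  ⇒ S*(0)=-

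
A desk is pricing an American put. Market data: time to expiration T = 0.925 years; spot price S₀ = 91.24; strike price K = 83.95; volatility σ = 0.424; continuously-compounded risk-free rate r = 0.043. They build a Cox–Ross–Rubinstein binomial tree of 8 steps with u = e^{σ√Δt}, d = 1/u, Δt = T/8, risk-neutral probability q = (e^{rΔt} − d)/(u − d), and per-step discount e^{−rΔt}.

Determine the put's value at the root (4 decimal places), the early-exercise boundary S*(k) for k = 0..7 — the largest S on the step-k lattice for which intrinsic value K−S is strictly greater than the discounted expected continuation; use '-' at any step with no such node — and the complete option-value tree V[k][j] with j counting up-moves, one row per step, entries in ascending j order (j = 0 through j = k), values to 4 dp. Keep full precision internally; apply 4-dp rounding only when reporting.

price = 9.6570
boundary = - - - - 51.2539 44.3723 51.2539 59.2027
tree:
9.6570
13.7626 5.3315
19.0364 8.2203 2.2726
25.4391 12.3318 3.8736 0.5704
32.6961 17.8798 6.4791 1.1051 0.0000
39.5777 24.8366 10.5659 2.1408 0.0000 0.0000
45.5353 32.6961 16.6217 4.1474 0.0000 0.0000 0.0000
50.6930 39.5777 24.7473 8.0348 0.0000 0.0000 0.0000 0.0000
55.1583 45.5353 32.6961 15.5658 0.0000 0.0000 0.0000 0.0000 0.0000

params: Δt=0.11563 u=1.15509 d=0.86574 q=0.48124 e^(-rΔt)=0.99504
t_8 payoffs: 55.1583 45.5353 32.6961 15.5658 0.0000 0.0000 0.0000 0.0000 0.0000
t_7: node(7,0) S=33.2570 payoff=50.6930 vs cont=50.2767 → 50.6930 [stop]  node(7,1) S=44.3723 payoff=39.5777 vs cont=39.1613 → 39.5777 [stop]  node(7,2) S=59.2027 payoff=24.7473 vs cont=24.3310 → 24.7473 [stop]  node(7,3) S=78.9897 payoff=4.9603 vs cont=8.0348 → 8.0348 [wait]  node(7,4) S=105.3901 payoff=0.0000 vs cont=0.0000 → 0.0000 [wait]  node(7,5) S=140.6142 payoff=0.0000 vs cont=0.0000 → 0.0000 [wait]  node(7,6) S=187.6111 payoff=0.0000 vs cont=0.0000 → 0.0000 [wait]  node(7,7) S=250.3156 payoff=0.0000 vs cont=0.0000 → 0.0000 [wait]  ⇒ S*(7)=59.2027
t_6: node(6,0) S=38.4147 payoff=45.5353 vs cont=45.1190 → 45.5353 [stop]  node(6,1) S=51.2539 payoff=32.6961 vs cont=32.2798 → 32.6961 [stop]  node(6,2) S=68.3842 payoff=15.5658 vs cont=16.6217 → 16.6217 [wait]  node(6,3) S=91.2400 payoff=0.0000 vs cont=4.1474 → 4.1474 [wait]  node(6,4) S=121.7348 payoff=0.0000 vs cont=0.0000 → 0.0000 [wait]  node(6,5) S=162.4217 payoff=0.0000 vs cont=0.0000 → 0.0000 [wait]  node(6,6) S=216.7072 payoff=0.0000 vs cont=0.0000 → 0.0000 [wait]  ⇒ S*(6)=51.2539
t_5: node(5,0) S=44.3723 payoff=39.5777 vs cont=39.1613 → 39.5777 [stop]  node(5,1) S=59.2027 payoff=24.7473 vs cont=24.8366 → 24.8366 [wait]  node(5,2) S=78.9897 payoff=4.9603 vs cont=10.5659 → 10.5659 [wait]  node(5,3) S=105.3901 payoff=0.0000 vs cont=2.1408 → 2.1408 [wait]  node(5,4) S=140.6142 payoff=0.0000 vs cont=0.0000 → 0.0000 [wait]  node(5,5) S=187.6111 payoff=0.0000 vs cont=0.0000 → 0.0000 [wait]  ⇒ S*(5)=44.3723
t_4: node(4,0) S=51.2539 payoff=32.6961 vs cont=32.3225 → 32.6961 [stop]  node(4,1) S=68.3842 payoff=15.5658 vs cont=17.8798 → 17.8798 [wait]  node(4,2) S=91.2400 payoff=0.0000 vs cont=6.4791 → 6.4791 [wait]  node(4,3) S=121.7348 payoff=0.0000 vs cont=1.1051 → 1.1051 [wait]  node(4,4) S=162.4217 payoff=0.0000 vs cont=0.0000 → 0.0000 [wait]  ⇒ S*(4)=51.2539
t_3: node(3,0) S=59.2027 payoff=24.7473 vs cont=25.4391 → 25.4391 [wait]  node(3,1) S=78.9897 payoff=4.9603 vs cont=12.3318 → 12.3318 [wait]  node(3,2) S=105.3901 payoff=0.0000 vs cont=3.8736 → 3.8736 [wait]  node(3,3) S=140.6142 payoff=0.0000 vs cont=0.5704 → 0.5704 [wait]  ⇒ S*(3)=-
t_2: node(2,0) S=68.3842 payoff=15.5658 vs cont=19.0364 → 19.0364 [wait]  node(2,1) S=91.2400 payoff=0.0000 vs cont=8.2203 → 8.2203 [wait]  node(2,2) S=121.7348 payoff=0.0000 vs cont=2.2726 → 2.2726 [wait]  ⇒ S*(2)=-
t_1: node(1,0) S=78.9897 payoff=4.9603 vs cont=13.7626 → 13.7626 [wait]  node(1,1) S=105.3901 payoff=0.0000 vs cont=5.3315 → 5.3315 [wait]  ⇒ S*(1)=-
t_0: node(0,0) S=91.2400 payoff=0.0000 vs cont=9.6570 → 9.6570 [wait]  ⇒ S*(0)=-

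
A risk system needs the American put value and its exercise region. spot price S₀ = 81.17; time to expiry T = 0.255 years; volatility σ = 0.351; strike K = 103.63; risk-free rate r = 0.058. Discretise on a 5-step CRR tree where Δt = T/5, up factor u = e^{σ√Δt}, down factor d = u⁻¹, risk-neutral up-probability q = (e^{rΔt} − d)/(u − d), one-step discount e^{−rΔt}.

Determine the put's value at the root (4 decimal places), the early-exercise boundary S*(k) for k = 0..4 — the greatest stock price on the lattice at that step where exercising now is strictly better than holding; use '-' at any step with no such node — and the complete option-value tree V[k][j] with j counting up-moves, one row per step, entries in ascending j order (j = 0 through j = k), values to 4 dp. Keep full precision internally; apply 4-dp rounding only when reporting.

Δt=0.05100  u=1.08249  d=0.92379  q=0.49886  discount=0.99705
step 5 (expiry): payoffs max(K−S,0) = 49.0203 39.6388 28.6457 15.7640 0.6694 0.0000
step 4: (k=4,j=0): S=59.1146, (K−S)⁺=44.5154, hold=44.2093 ⇒ V=44.5154 exercise | (k=4,j=1): S=69.2700, (K−S)⁺=34.3600, hold=34.0539 ⇒ V=34.3600 exercise | (k=4,j=2): S=81.1700, (K−S)⁺=22.4600, hold=22.1539 ⇒ V=22.4600 exercise | (k=4,j=3): S=95.1143, (K−S)⁺=8.5157, hold=8.2096 ⇒ V=8.5157 exercise | (k=4,j=4): S=111.4542, (K−S)⁺=0.0000, hold=0.3345 ⇒ V=0.3345 continue  boundary S*=95.1143
step 3: (k=3,j=0): S=63.9912, (K−S)⁺=39.6388, hold=39.3328 ⇒ V=39.6388 exercise | (k=3,j=1): S=74.9843, (K−S)⁺=28.6457, hold=28.3396 ⇒ V=28.6457 exercise | (k=3,j=2): S=87.8660, (K−S)⁺=15.7640, hold=15.4579 ⇒ V=15.7640 exercise | (k=3,j=3): S=102.9606, (K−S)⁺=0.6694, hold=4.4213 ⇒ V=4.4213 continue  boundary S*=87.8660
step 2: (k=2,j=0): S=69.2700, (K−S)⁺=34.3600, hold=34.0539 ⇒ V=34.3600 exercise | (k=2,j=1): S=81.1700, (K−S)⁺=22.4600, hold=22.1539 ⇒ V=22.4600 exercise | (k=2,j=2): S=95.1143, (K−S)⁺=8.5157, hold=10.0757 ⇒ V=10.0757 continue  boundary S*=81.1700
step 1: (k=1,j=0): S=74.9843, (K−S)⁺=28.6457, hold=28.3396 ⇒ V=28.6457 exercise | (k=1,j=1): S=87.8660, (K−S)⁺=15.7640, hold=16.2339 ⇒ V=16.2339 continue  boundary S*=74.9843
step 0: (k=0,j=0): S=81.1700, (K−S)⁺=22.4600, hold=22.3876 ⇒ V=22.4600 exercise  boundary S*=81.1700

price = 22.4600
boundary = 81.1700 74.9843 81.1700 87.8660 95.1143
tree:
22.4600
28.6457 16.2339
34.3600 22.4600 10.0757
39.6388 28.6457 15.7640 4.4213
44.5154 34.3600 22.4600 8.5157 0.3345
49.0203 39.6388 28.6457 15.7640 0.6694 0.0000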